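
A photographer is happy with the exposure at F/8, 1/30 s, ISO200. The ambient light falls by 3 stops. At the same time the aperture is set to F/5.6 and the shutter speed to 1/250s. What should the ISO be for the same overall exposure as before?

ISO 6400

Scene light: 3 stops darker.
Aperture: f/8 → f/5.6 — 1 stop wider (brighter).
Shutter speed: 1/30 → 1/60 → 1/125 → 1/250 — 3 stops faster (darker).
Net so far: 5 stops darker. ISO: 200 → 400 → 800 → 1600 → 3200 → 6400.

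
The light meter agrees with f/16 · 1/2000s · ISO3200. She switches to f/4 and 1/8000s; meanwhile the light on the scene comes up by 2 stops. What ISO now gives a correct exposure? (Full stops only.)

Scene light: 2 stops brighter.
Aperture: f/16 → f/11 → f/8 → f/5.6 → f/4 — 4 stops larger aperture (brighter).
Shutter speed: 1/2000 → 1/4000 → 1/8000 — 2 stops faster (darker).
Net so far: 4 stops brighter. ISO: 3200 → 1600 → 800 → 400 → 200.

ISO 200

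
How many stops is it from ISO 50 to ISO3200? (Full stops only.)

50 → 100 → 200 → 400 → 800 → 1600 → 3200 — count the steps: 6 stops.

6 stops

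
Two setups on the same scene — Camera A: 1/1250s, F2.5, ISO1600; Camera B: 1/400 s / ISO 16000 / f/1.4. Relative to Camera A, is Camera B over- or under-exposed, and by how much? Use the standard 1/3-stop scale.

6 2/3 stops brighter

Aperture: f/2.5 → f/2.2 → f/2 → f/1.8 → f/1.6 → f/1.4 — 1 2/3 stops opened up (brighter).
Shutter speed: 1/1250 → 1/1000 → 1/800 → 1/640 → 1/500 → 1/400 — 1 2/3 stops longer (brighter).
ISO: 1600 → 2000 → 2500 → 3200 → 4000 → 5000 → 6400 → 8000 → 10000 → 12800 → 16000 — 3 1/3 stops higher (brighter).
Net: +1 2/3 +1 2/3 +3 1/3 = +6 2/3 stops.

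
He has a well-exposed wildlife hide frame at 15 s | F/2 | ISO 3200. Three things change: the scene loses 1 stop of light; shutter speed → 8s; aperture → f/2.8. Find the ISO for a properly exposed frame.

ISO 25600

Scene light: 1 stop darker.
Shutter speed: 15 → 8 — 1 stop faster (darker).
Aperture: f/2 → f/2.8 — 1 stop stopped down (darker).
Net so far: 3 stops darker. ISO: 3200 → 6400 → 12800 → 25600.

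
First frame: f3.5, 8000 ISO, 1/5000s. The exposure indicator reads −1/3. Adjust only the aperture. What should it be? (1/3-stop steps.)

Underexposed by 1/3 stop → need 1/3 stop brighter.
Aperture: f/3.5 → f/3.2.

f/3.2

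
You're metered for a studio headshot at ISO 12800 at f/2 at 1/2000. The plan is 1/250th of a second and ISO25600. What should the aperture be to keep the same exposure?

Shutter speed: 1/2000 → 1/1000 → 1/500 → 1/250 — 3 stops slower (brighter).
ISO: 12800 → 25600 — 1 stop raised (brighter).
Net change so far: 4 stops brighter. Offset with the aperture: f/2 → f/2.8 → f/4 → f/5.6 → f/8.

f/8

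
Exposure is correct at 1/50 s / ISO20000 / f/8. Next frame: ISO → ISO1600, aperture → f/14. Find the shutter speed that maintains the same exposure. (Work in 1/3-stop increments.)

ISO: 20000 → 16000 → 12800 → 10000 → 8000 → 6400 → 5000 → 4000 → 3200 → 2500 → 2000 → 1600 — 3 2/3 stops lower (darker).
Aperture: f/8 → f/9 → f/10 → f/11 → f/13 → f/14 — 1 2/3 stops narrower (darker).
Net change so far: 5 1/3 stops darker. Offset with the shutter speed: 1/50 → 1/40 → 1/30 → 1/25 → 1/20 → 1/15 → 1/13 → 1/10 → 1/8 → 1/6 → 1/5 → 1/4 → 0.3 → 0.4 → 0.5 → 0.6 → 0.8.

0.8 s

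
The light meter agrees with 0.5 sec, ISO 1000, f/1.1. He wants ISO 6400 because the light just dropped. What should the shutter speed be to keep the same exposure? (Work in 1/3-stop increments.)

1/13s

ISO: 1000 → 1250 → 1600 → 2000 → 2500 → 3200 → 4000 → 5000 → 6400 — 2 2/3 stops higher (brighter).
Need 2 2/3 stops darker from the shutter speed: 0.5 → 0.4 → 0.3 → 1/4 → 1/5 → 1/6 → 1/8 → 1/10 → 1/13.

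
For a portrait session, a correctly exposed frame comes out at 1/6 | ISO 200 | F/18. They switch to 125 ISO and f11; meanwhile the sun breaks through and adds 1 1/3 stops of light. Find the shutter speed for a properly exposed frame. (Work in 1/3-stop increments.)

Scene light: 1 1/3 stops brighter.
ISO: 200 → 160 → 125 — 2/3 stop dropped (darker).
Aperture: f/18 → f/16 → f/14 → f/13 → f/11 — 1 1/3 stops larger aperture (brighter).
Net so far: 2 stops brighter. Shutter speed: 1/6 → 1/8 → 1/10 → 1/13 → 1/15 → 1/20 → 1/25.

1/25s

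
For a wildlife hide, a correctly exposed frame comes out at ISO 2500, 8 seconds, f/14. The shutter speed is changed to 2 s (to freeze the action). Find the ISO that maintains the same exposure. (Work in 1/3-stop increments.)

Shutter speed: 8 → 6 → 5 → 4 → 3.2 → 2.5 → 2 — 2 stops faster (darker).
Need 2 stops brighter from the ISO: 2500 → 3200 → 4000 → 5000 → 6400 → 8000 → 10000.

ISO 10000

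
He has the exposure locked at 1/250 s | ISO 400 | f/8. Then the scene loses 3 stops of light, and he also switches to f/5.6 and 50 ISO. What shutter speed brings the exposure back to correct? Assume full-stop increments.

1/8s

Scene light: 3 stops darker.
Aperture: f/8 → f/5.6 — 1 stop wider (brighter).
ISO: 400 → 200 → 100 → 50 — 3 stops lower (darker).
Net so far: 5 stops darker. Shutter speed: 1/250 → 1/125 → 1/60 → 1/30 → 1/15 → 1/8.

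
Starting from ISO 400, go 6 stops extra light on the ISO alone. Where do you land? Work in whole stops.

ISO: 400 → 800 → 1600 → 3200 → 6400 → 12800 → 25600 — 6 stops higher (brighter).

ISO 25600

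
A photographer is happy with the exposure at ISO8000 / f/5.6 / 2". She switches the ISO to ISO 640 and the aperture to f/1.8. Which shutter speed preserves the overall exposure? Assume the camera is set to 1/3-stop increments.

2.5 s

ISO: 8000 → 6400 → 5000 → 4000 → 3200 → 2500 → 2000 → 1600 → 1250 → 1000 → 800 → 640 — 3 2/3 stops dropped (darker).
Aperture: f/5.6 → f/5 → f/4.5 → f/4 → f/3.5 → f/3.2 → f/2.8 → f/2.5 → f/2.2 → f/2 → f/1.8 — 3 1/3 stops opened up (brighter).
Net change so far: 1/3 stop darker. Offset with the shutter speed: 2 → 2.5.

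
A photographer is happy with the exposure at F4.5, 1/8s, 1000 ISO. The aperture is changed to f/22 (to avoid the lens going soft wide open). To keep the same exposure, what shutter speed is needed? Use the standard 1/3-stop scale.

Aperture: f/4.5 → f/5 → f/5.6 → f/6.3 → f/7.1 → f/8 → f/9 → f/10 → f/11 → f/13 → f/14 → f/16 → f/18 → f/20 → f/22 — 4 2/3 stops narrower (darker).
Need 4 2/3 stops brighter from the shutter speed: 1/8 → 1/6 → 1/5 → 1/4 → 0.3 → 0.4 → 0.5 → 0.6 → 0.8 → 1 → 1.3 → 1.6 → 2 → 2.5 → 3.2.

3.2 s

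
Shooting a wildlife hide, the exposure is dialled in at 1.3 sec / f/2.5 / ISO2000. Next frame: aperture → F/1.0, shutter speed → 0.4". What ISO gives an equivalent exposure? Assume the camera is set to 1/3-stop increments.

ISO 1000

Aperture: f/2.5 → f/2.2 → f/2 → f/1.8 → f/1.6 → f/1.4 → f/1.2 → f/1.1 → f/1.0 — 2 2/3 stops larger aperture (brighter).
Shutter speed: 1.3 → 1 → 0.8 → 0.6 → 0.5 → 0.4 — 1 2/3 stops faster (darker).
Net change so far: 1 stop brighter. Offset with the ISO: 2000 → 1600 → 1250 → 1000.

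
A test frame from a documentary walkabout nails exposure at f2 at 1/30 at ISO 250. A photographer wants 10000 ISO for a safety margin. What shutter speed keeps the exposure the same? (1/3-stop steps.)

1/1250s

ISO: 250 → 320 → 400 → 500 → 640 → 800 → 1000 → 1250 → 1600 → 2000 → 2500 → 3200 → 4000 → 5000 → 6400 → 8000 → 10000 — 5 1/3 stops higher (brighter).
Need 5 1/3 stops darker from the shutter speed: 1/30 → 1/40 → 1/50 → 1/60 → 1/80 → 1/100 → 1/125 → 1/160 → 1/200 → 1/250 → 1/320 → 1/400 → 1/500 → 1/640 → 1/800 → 1/1000 → 1/1250.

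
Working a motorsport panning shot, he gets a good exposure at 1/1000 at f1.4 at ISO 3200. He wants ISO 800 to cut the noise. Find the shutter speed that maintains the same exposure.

ISO: 3200 → 1600 → 800 — 2 stops dropped (darker).
Need 2 stops brighter from the shutter speed: 1/1000 → 1/500 → 1/250.

1/250s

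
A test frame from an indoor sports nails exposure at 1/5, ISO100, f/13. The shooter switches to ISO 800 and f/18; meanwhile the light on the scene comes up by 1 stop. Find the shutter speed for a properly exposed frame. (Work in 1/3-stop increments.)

Scene light: 1 stop brighter.
ISO: 100 → 125 → 160 → 200 → 250 → 320 → 400 → 500 → 640 → 800 — 3 stops raised (brighter).
Aperture: f/13 → f/14 → f/16 → f/18 — 1 stop smaller aperture (darker).
Net so far: 3 stops brighter. Shutter speed: 1/5 → 1/6 → 1/8 → 1/10 → 1/13 → 1/15 → 1/20 → 1/25 → 1/30 → 1/40.

1/40s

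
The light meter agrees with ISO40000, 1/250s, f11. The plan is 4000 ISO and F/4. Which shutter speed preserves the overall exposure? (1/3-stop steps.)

1/200s

ISO: 40000 → 32000 → 25600 → 20000 → 16000 → 12800 → 10000 → 8000 → 6400 → 5000 → 4000 — 3 1/3 stops lower (darker).
Aperture: f/11 → f/10 → f/9 → f/8 → f/7.1 → f/6.3 → f/5.6 → f/5 → f/4.5 → f/4 — 3 stops larger aperture (brighter).
Net change so far: 1/3 stop darker. Offset with the shutter speed: 1/250 → 1/200.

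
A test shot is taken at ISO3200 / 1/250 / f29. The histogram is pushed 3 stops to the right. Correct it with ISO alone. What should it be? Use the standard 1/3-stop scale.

Overexposed by 3 stops → need 3 stops darker.
ISO: 3200 → 2500 → 2000 → 1600 → 1250 → 1000 → 800 → 640 → 500 → 400.

ISO 400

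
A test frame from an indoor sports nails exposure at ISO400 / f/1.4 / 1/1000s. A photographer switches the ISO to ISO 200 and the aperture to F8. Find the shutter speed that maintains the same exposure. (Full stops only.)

1/15s

ISO: 400 → 200 — 1 stop lower (darker).
Aperture: f/1.4 → f/2 → f/2.8 → f/4 → f/5.6 → f/8 — 5 stops stopped down (darker).
Net change so far: 6 stops darker. Offset with the shutter speed: 1/1000 → 1/500 → 1/250 → 1/125 → 1/60 → 1/30 → 1/15.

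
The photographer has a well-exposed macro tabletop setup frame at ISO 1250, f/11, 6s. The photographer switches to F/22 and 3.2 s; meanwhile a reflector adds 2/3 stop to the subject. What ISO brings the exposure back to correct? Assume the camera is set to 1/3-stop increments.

ISO 6400

Scene light: 2/3 stop brighter.
Aperture: f/11 → f/13 → f/14 → f/16 → f/18 → f/20 → f/22 — 2 stops smaller aperture (darker).
Shutter speed: 6 → 5 → 4 → 3.2 — 1 stop faster (darker).
Net so far: 2 1/3 stops darker. ISO: 1250 → 1600 → 2000 → 2500 → 3200 → 4000 → 5000 → 6400.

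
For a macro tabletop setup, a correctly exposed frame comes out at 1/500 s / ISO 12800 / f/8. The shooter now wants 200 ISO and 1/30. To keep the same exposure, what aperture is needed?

ISO: 12800 → 6400 → 3200 → 1600 → 800 → 400 → 200 — 6 stops dropped (darker).
Shutter speed: 1/500 → 1/250 → 1/125 → 1/60 → 1/30 — 4 stops longer (brighter).
Net change so far: 2 stops darker. Offset with the aperture: f/8 → f/5.6 → f/4.

f/4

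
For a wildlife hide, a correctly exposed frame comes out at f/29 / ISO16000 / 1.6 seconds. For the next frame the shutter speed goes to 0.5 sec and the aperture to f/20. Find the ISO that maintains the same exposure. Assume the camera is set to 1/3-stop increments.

Shutter speed: 1.6 → 1.3 → 1 → 0.8 → 0.6 → 0.5 — 1 2/3 stops faster (darker).
Aperture: f/29 → f/25 → f/22 → f/20 — 1 stop opened up (brighter).
Net change so far: 2/3 stop darker. Offset with the ISO: 16000 → 20000 → 25600.

ISO 25600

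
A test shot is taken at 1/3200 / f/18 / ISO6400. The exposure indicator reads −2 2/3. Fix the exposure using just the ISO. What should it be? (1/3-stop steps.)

Underexposed by 2 2/3 stops → need 2 2/3 stops brighter.
ISO: 6400 → 8000 → 10000 → 12800 → 16000 → 20000 → 25600 → 32000 → 40000.

ISO 40000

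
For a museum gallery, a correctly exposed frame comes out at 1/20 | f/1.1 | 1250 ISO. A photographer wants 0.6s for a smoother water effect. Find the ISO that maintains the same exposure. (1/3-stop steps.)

Shutter speed: 1/20 → 1/15 → 1/13 → 1/10 → 1/8 → 1/6 → 1/5 → 1/4 → 0.3 → 0.4 → 0.5 → 0.6 — 3 2/3 stops longer (brighter).
Need 3 2/3 stops darker from the ISO: 1250 → 1000 → 800 → 640 → 500 → 400 → 320 → 250 → 200 → 160 → 125 → 100.

ISO 100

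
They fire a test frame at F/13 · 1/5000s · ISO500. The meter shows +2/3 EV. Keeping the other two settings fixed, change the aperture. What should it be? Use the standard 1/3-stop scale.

f/16

Overexposed by 2/3 stop → need 2/3 stop darker.
Aperture: f/13 → f/14 → f/16.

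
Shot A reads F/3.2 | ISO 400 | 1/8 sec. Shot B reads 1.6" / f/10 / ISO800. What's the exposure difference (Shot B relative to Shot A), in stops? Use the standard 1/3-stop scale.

1 1/3 stops brighter

Aperture: f/3.2 → f/3.5 → f/4 → f/4.5 → f/5 → f/5.6 → f/6.3 → f/7.1 → f/8 → f/9 → f/10 — 3 1/3 stops stopped down (darker).
Shutter speed: 1/8 → 1/6 → 1/5 → 1/4 → 0.3 → 0.4 → 0.5 → 0.6 → 0.8 → 1 → 1.3 → 1.6 — 3 2/3 stops longer (brighter).
ISO: 400 → 500 → 640 → 800 — 1 stop raised (brighter).
Net: −3 1/3 +3 2/3 +1 = +1 1/3 stops.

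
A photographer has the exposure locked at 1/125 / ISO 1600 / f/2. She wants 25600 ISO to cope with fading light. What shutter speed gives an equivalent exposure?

1/2000s

ISO: 1600 → 3200 → 6400 → 12800 → 25600 — 4 stops raised (brighter).
Need 4 stops darker from the shutter speed: 1/125 → 1/250 → 1/500 → 1/1000 → 1/2000.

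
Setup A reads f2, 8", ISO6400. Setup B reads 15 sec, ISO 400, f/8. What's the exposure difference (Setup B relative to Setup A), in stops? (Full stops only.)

Aperture: f/2 → f/2.8 → f/4 → f/5.6 → f/8 — 4 stops narrower (darker).
Shutter speed: 8 → 15 — 1 stop slower (brighter).
ISO: 6400 → 3200 → 1600 → 800 → 400 — 4 stops lower (darker).
Net: −4 +1 −4 = −7 stops.

7 stops darker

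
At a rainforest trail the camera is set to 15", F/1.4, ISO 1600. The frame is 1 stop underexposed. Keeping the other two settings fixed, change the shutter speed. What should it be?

Underexposed by 1 stop → need 1 stop brighter.
Shutter speed: 15 → 30.

30 s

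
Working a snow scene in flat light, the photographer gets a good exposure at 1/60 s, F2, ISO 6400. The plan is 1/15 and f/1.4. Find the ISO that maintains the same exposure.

ISO 800

Shutter speed: 1/60 → 1/30 → 1/15 — 2 stops slower (brighter).
Aperture: f/2 → f/1.4 — 1 stop wider (brighter).
Net change so far: 3 stops brighter. Offset with the ISO: 6400 → 3200 → 1600 → 800.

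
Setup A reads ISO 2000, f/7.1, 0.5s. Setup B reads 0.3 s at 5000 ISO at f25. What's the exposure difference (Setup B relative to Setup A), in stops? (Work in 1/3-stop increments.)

Aperture: f/7.1 → f/8 → f/9 → f/10 → f/11 → f/13 → f/14 → f/16 → f/18 → f/20 → f/22 → f/25 — 3 2/3 stops narrower (darker).
Shutter speed: 0.5 → 0.4 → 0.3 — 2/3 stop shorter (darker).
ISO: 2000 → 2500 → 3200 → 4000 → 5000 — 1 1/3 stops higher (brighter).
Net: −3 2/3 −2/3 +1 1/3 = −3 stops.

3 stops darker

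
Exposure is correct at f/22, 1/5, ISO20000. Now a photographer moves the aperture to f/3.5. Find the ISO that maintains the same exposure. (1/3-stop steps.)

Aperture: f/22 → f/20 → f/18 → f/16 → f/14 → f/13 → f/11 → f/10 → f/9 → f/8 → f/7.1 → f/6.3 → f/5.6 → f/5 → f/4.5 → f/4 → f/3.5 — 5 1/3 stops wider (brighter).
Need 5 1/3 stops darker from the ISO: 20000 → 16000 → 12800 → 10000 → 8000 → 6400 → 5000 → 4000 → 3200 → 2500 → 2000 → 1600 → 1250 → 1000 → 800 → 640 → 500.

ISO 500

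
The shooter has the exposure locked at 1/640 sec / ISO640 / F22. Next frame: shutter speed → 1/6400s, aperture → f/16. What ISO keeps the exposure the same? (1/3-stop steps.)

ISO 3200

Shutter speed: 1/640 → 1/800 → 1/1000 → 1/1250 → 1/1600 → 1/2000 → 1/2500 → 1/3200 → 1/4000 → 1/5000 → 1/6400 — 3 1/3 stops shorter (darker).
Aperture: f/22 → f/20 → f/18 → f/16 — 1 stop opened up (brighter).
Net change so far: 2 1/3 stops darker. Offset with the ISO: 640 → 800 → 1000 → 1250 → 1600 → 2000 → 2500 → 3200.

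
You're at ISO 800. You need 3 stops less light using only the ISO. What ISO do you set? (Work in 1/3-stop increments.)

ISO 100

ISO: 800 → 640 → 500 → 400 → 320 → 250 → 200 → 160 → 125 → 100 — 3 stops dropped (darker).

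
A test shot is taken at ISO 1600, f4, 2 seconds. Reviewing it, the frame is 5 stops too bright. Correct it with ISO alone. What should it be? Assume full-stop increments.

Overexposed by 5 stops → need 5 stops darker.
ISO: 1600 → 800 → 400 → 200 → 100 → 50.

ISO 50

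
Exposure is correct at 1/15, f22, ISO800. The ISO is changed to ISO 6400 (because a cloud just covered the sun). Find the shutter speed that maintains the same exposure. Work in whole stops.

1/125s

ISO: 800 → 1600 → 3200 → 6400 — 3 stops raised (brighter).
Need 3 stops darker from the shutter speed: 1/15 → 1/30 → 1/60 → 1/125.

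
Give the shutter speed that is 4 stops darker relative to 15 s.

1 s

Shutter speed: 15 → 8 → 4 → 2 → 1 — 4 stops faster (darker).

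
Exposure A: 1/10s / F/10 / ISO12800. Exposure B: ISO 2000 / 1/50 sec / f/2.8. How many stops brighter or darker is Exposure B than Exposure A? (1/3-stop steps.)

1 1/3 stops darker

Aperture: f/10 → f/9 → f/8 → f/7.1 → f/6.3 → f/5.6 → f/5 → f/4.5 → f/4 → f/3.5 → f/3.2 → f/2.8 — 3 2/3 stops wider (brighter).
Shutter speed: 1/10 → 1/13 → 1/15 → 1/20 → 1/25 → 1/30 → 1/40 → 1/50 — 2 1/3 stops faster (darker).
ISO: 12800 → 10000 → 8000 → 6400 → 5000 → 4000 → 3200 → 2500 → 2000 — 2 2/3 stops dropped (darker).
Net: +3 2/3 −2 1/3 −2 2/3 = −1 1/3 stops.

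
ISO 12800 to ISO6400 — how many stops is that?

12800 → 6400 — count the steps: 1 stop.

1 stop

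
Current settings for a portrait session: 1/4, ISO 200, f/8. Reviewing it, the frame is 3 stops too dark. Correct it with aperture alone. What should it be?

Underexposed by 3 stops → need 3 stops brighter.
Aperture: f/8 → f/5.6 → f/4 → f/2.8.

f/2.8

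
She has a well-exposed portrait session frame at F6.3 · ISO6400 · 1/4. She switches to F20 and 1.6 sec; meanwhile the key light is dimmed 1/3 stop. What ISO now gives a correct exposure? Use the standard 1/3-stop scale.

Scene light: 1/3 stop darker.
Aperture: f/6.3 → f/7.1 → f/8 → f/9 → f/10 → f/11 → f/13 → f/14 → f/16 → f/18 → f/20 — 3 1/3 stops stopped down (darker).
Shutter speed: 1/4 → 0.3 → 0.4 → 0.5 → 0.6 → 0.8 → 1 → 1.3 → 1.6 — 2 2/3 stops slower (brighter).
Net so far: 1 stop darker. ISO: 6400 → 8000 → 10000 → 12800.

ISO 12800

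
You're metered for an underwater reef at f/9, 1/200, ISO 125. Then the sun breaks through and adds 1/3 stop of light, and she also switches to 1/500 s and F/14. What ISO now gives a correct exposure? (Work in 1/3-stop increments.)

Scene light: 1/3 stop brighter.
Shutter speed: 1/200 → 1/250 → 1/320 → 1/400 → 1/500 — 1 1/3 stops faster (darker).
Aperture: f/9 → f/10 → f/11 → f/13 → f/14 — 1 1/3 stops stopped down (darker).
Net so far: 2 1/3 stops darker. ISO: 125 → 160 → 200 → 250 → 320 → 400 → 500 → 640.

ISO 640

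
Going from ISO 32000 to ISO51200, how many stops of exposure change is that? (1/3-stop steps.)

2/3 stop

32000 → 40000 → 51200 — count the steps: 2 third-stops = 2/3 stop.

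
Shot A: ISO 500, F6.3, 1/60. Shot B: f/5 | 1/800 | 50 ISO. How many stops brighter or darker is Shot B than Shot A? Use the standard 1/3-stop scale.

Aperture: f/6.3 → f/5.6 → f/5 — 2/3 stop wider (brighter).
Shutter speed: 1/60 → 1/80 → 1/100 → 1/125 → 1/160 → 1/200 → 1/250 → 1/320 → 1/400 → 1/500 → 1/640 → 1/800 — 3 2/3 stops faster (darker).
ISO: 500 → 400 → 320 → 250 → 200 → 160 → 125 → 100 → 80 → 64 → 50 — 3 1/3 stops lower (darker).
Net: +2/3 −3 2/3 −3 1/3 = −6 1/3 stops.

6 1/3 stops darker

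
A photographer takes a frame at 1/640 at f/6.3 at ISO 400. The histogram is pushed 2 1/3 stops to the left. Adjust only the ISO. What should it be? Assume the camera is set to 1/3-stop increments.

Underexposed by 2 1/3 stops → need 2 1/3 stops brighter.
ISO: 400 → 500 → 640 → 800 → 1000 → 1250 → 1600 → 2000.

ISO 2000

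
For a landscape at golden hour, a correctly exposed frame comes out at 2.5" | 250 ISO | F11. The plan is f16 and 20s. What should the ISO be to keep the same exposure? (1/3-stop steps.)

ISO 64

Aperture: f/11 → f/13 → f/14 → f/16 — 1 stop stopped down (darker).
Shutter speed: 2.5 → 3.2 → 4 → 5 → 6 → 8 → 10 → 13 → 15 → 20 — 3 stops longer (brighter).
Net change so far: 2 stops brighter. Offset with the ISO: 250 → 200 → 160 → 125 → 100 → 80 → 64.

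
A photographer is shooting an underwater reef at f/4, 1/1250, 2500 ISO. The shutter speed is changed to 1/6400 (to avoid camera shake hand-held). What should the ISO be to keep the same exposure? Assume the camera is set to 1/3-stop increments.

Shutter speed: 1/1250 → 1/1600 → 1/2000 → 1/2500 → 1/3200 → 1/4000 → 1/5000 → 1/6400 — 2 1/3 stops faster (darker).
Need 2 1/3 stops brighter from the ISO: 2500 → 3200 → 4000 → 5000 → 6400 → 8000 → 10000 → 12800.

ISO 12800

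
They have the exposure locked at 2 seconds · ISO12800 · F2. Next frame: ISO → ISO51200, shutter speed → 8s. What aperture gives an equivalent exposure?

ISO: 12800 → 25600 → 51200 — 2 stops raised (brighter).
Shutter speed: 2 → 4 → 8 — 2 stops longer (brighter).
Net change so far: 4 stops brighter. Offset with the aperture: f/2 → f/2.8 → f/4 → f/5.6 → f/8.

f/8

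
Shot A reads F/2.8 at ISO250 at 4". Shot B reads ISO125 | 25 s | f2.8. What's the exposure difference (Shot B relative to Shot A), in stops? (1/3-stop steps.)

1 2/3 stops brighter

Aperture: unchanged.
Shutter speed: 4 → 5 → 6 → 8 → 10 → 13 → 15 → 20 → 25 — 2 2/3 stops slower (brighter).
ISO: 250 → 200 → 160 → 125 — 1 stop dropped (darker).
Net: +2 2/3 −1 = +1 2/3 stops.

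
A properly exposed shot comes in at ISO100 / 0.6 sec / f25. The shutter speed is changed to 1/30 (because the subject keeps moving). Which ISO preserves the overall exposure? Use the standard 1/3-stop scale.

Shutter speed: 0.6 → 0.5 → 0.4 → 0.3 → 1/4 → 1/5 → 1/6 → 1/8 → 1/10 → 1/13 → 1/15 → 1/20 → 1/25 → 1/30 — 4 1/3 stops faster (darker).
Need 4 1/3 stops brighter from the ISO: 100 → 125 → 160 → 200 → 250 → 320 → 400 → 500 → 640 → 800 → 1000 → 1250 → 1600 → 2000.

ISO 2000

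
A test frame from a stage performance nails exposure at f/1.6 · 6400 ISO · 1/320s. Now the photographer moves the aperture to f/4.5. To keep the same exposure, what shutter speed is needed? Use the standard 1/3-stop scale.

1/40s

Aperture: f/1.6 → f/1.8 → f/2 → f/2.2 → f/2.5 → f/2.8 → f/3.2 → f/3.5 → f/4 → f/4.5 — 3 stops stopped down (darker).
Need 3 stops brighter from the shutter speed: 1/320 → 1/250 → 1/200 → 1/160 → 1/125 → 1/100 → 1/80 → 1/60 → 1/50 → 1/40.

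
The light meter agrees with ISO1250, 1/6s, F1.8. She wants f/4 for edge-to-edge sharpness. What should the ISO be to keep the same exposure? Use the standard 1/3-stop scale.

Aperture: f/1.8 → f/2 → f/2.2 → f/2.5 → f/2.8 → f/3.2 → f/3.5 → f/4 — 2 1/3 stops stopped down (darker).
Need 2 1/3 stops brighter from the ISO: 1250 → 1600 → 2000 → 2500 → 3200 → 4000 → 5000 → 6400.

ISO 6400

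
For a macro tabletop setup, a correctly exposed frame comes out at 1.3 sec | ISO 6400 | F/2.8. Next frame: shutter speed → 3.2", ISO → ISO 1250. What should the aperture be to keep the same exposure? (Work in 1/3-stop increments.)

Shutter speed: 1.3 → 1.6 → 2 → 2.5 → 3.2 — 1 1/3 stops slower (brighter).
ISO: 6400 → 5000 → 4000 → 3200 → 2500 → 2000 → 1600 → 1250 — 2 1/3 stops dropped (darker).
Net change so far: 1 stop darker. Offset with the aperture: f/2.8 → f/2.5 → f/2.2 → f/2.

f/2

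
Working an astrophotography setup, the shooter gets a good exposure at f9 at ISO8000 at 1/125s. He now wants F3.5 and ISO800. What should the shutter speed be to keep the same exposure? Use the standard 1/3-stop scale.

1/80s

Aperture: f/9 → f/8 → f/7.1 → f/6.3 → f/5.6 → f/5 → f/4.5 → f/4 → f/3.5 — 2 2/3 stops opened up (brighter).
ISO: 8000 → 6400 → 5000 → 4000 → 3200 → 2500 → 2000 → 1600 → 1250 → 1000 → 800 — 3 1/3 stops lower (darker).
Net change so far: 2/3 stop darker. Offset with the shutter speed: 1/125 → 1/100 → 1/80.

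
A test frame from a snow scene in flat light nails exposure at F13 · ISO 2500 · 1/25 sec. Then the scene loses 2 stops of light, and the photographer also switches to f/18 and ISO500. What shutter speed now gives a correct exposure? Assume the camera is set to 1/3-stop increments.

1.6 s

Scene light: 2 stops darker.
Aperture: f/13 → f/14 → f/16 → f/18 — 1 stop narrower (darker).
ISO: 2500 → 2000 → 1600 → 1250 → 1000 → 800 → 640 → 500 — 2 1/3 stops dropped (darker).
Net so far: 5 1/3 stops darker. Shutter speed: 1/25 → 1/20 → 1/15 → 1/13 → 1/10 → 1/8 → 1/6 → 1/5 → 1/4 → 0.3 → 0.4 → 0.5 → 0.6 → 0.8 → 1 → 1.3 → 1.6.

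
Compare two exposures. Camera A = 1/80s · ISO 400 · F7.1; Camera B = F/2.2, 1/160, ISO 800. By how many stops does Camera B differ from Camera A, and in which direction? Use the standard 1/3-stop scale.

Aperture: f/7.1 → f/6.3 → f/5.6 → f/5 → f/4.5 → f/4 → f/3.5 → f/3.2 → f/2.8 → f/2.5 → f/2.2 — 3 1/3 stops larger aperture (brighter).
Shutter speed: 1/80 → 1/100 → 1/125 → 1/160 — 1 stop faster (darker).
ISO: 400 → 500 → 640 → 800 — 1 stop raised (brighter).
Net: +3 1/3 −1 +1 = +3 1/3 stops.

3 1/3 stops brighter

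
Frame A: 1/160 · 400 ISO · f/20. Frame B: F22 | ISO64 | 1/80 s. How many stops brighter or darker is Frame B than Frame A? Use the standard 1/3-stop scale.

Aperture: f/20 → f/22 — 1/3 stop narrower (darker).
Shutter speed: 1/160 → 1/125 → 1/100 → 1/80 — 1 stop slower (brighter).
ISO: 400 → 320 → 250 → 200 → 160 → 125 → 100 → 80 → 64 — 2 2/3 stops lower (darker).
Net: −1/3 +1 −2 2/3 = −2 stops.

2 stops darker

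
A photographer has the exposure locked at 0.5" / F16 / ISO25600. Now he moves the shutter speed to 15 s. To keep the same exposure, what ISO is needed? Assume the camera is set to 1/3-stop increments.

ISO 800

Shutter speed: 0.5 → 0.6 → 0.8 → 1 → 1.3 → 1.6 → 2 → 2.5 → 3.2 → 4 → 5 → 6 → 8 → 10 → 13 → 15 — 5 stops slower (brighter).
Need 5 stops darker from the ISO: 25600 → 20000 → 16000 → 12800 → 10000 → 8000 → 6400 → 5000 → 4000 → 3200 → 2500 → 2000 → 1600 → 1250 → 1000 → 800.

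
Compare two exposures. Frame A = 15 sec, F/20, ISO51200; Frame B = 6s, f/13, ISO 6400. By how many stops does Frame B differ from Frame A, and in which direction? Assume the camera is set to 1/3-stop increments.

Aperture: f/20 → f/18 → f/16 → f/14 → f/13 — 1 1/3 stops opened up (brighter).
Shutter speed: 15 → 13 → 10 → 8 → 6 — 1 1/3 stops faster (darker).
ISO: 51200 → 40000 → 32000 → 25600 → 20000 → 16000 → 12800 → 10000 → 8000 → 6400 — 3 stops lower (darker).
Net: +1 1/3 −1 1/3 −3 = −3 stops.

3 stops darker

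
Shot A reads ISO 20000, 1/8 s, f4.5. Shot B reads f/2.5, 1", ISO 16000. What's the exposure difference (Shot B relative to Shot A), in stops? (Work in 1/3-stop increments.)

Aperture: f/4.5 → f/4 → f/3.5 → f/3.2 → f/2.8 → f/2.5 — 1 2/3 stops wider (brighter).
Shutter speed: 1/8 → 1/6 → 1/5 → 1/4 → 0.3 → 0.4 → 0.5 → 0.6 → 0.8 → 1 — 3 stops longer (brighter).
ISO: 20000 → 16000 — 1/3 stop dropped (darker).
Net: +1 2/3 +3 −1/3 = +4 1/3 stops.

4 1/3 stops brighter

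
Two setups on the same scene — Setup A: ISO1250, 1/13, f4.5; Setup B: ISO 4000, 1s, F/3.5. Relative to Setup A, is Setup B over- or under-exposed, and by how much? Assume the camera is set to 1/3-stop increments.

6 stops brighter

Aperture: f/4.5 → f/4 → f/3.5 — 2/3 stop wider (brighter).
Shutter speed: 1/13 → 1/10 → 1/8 → 1/6 → 1/5 → 1/4 → 0.3 → 0.4 → 0.5 → 0.6 → 0.8 → 1 — 3 2/3 stops slower (brighter).
ISO: 1250 → 1600 → 2000 → 2500 → 3200 → 4000 — 1 2/3 stops raised (brighter).
Net: +2/3 +3 2/3 +1 2/3 = +6 stops.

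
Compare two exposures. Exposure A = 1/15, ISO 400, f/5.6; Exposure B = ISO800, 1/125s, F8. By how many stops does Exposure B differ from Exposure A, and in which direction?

Aperture: f/5.6 → f/8 — 1 stop stopped down (darker).
Shutter speed: 1/15 → 1/30 → 1/60 → 1/125 — 3 stops faster (darker).
ISO: 400 → 800 — 1 stop higher (brighter).
Net: −1 −3 +1 = −3 stops.

3 stops darker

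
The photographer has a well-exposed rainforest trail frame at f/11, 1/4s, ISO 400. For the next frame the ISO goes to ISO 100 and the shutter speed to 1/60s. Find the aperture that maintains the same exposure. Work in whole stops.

f/1.4

ISO: 400 → 200 → 100 — 2 stops dropped (darker).
Shutter speed: 1/4 → 1/8 → 1/15 → 1/30 → 1/60 — 4 stops shorter (darker).
Net change so far: 6 stops darker. Offset with the aperture: f/11 → f/8 → f/5.6 → f/4 → f/2.8 → f/2 → f/1.4.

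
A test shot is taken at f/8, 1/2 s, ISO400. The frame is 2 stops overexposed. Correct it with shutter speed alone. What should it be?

1/8s

Overexposed by 2 stops → need 2 stops darker.
Shutter speed: 1/2 → 1/4 → 1/8.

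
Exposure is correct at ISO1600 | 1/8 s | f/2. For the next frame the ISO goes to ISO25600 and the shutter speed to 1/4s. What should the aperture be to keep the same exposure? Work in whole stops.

f/11

ISO: 1600 → 3200 → 6400 → 12800 → 25600 — 4 stops raised (brighter).
Shutter speed: 1/8 → 1/4 — 1 stop slower (brighter).
Net change so far: 5 stops brighter. Offset with the aperture: f/2 → f/2.8 → f/4 → f/5.6 → f/8 → f/11.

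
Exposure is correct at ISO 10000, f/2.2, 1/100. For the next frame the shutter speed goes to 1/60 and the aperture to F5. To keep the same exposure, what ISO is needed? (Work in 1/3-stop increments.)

Shutter speed: 1/100 → 1/80 → 1/60 — 2/3 stop longer (brighter).
Aperture: f/2.2 → f/2.5 → f/2.8 → f/3.2 → f/3.5 → f/4 → f/4.5 → f/5 — 2 1/3 stops narrower (darker).
Net change so far: 1 2/3 stops darker. Offset with the ISO: 10000 → 12800 → 16000 → 20000 → 25600 → 32000.

ISO 32000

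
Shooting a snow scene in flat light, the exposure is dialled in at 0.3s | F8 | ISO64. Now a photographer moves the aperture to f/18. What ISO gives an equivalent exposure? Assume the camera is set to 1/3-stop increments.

ISO 320

Aperture: f/8 → f/9 → f/10 → f/11 → f/13 → f/14 → f/16 → f/18 — 2 1/3 stops smaller aperture (darker).
Need 2 1/3 stops brighter from the ISO: 64 → 80 → 100 → 125 → 160 → 200 → 250 → 320.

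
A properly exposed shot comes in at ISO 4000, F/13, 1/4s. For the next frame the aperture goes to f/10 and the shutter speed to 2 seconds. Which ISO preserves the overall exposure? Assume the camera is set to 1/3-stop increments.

ISO 320

Aperture: f/13 → f/11 → f/10 — 2/3 stop wider (brighter).
Shutter speed: 1/4 → 0.3 → 0.4 → 0.5 → 0.6 → 0.8 → 1 → 1.3 → 1.6 → 2 — 3 stops longer (brighter).
Net change so far: 3 2/3 stops brighter. Offset with the ISO: 4000 → 3200 → 2500 → 2000 → 1600 → 1250 → 1000 → 800 → 640 → 500 → 400 → 320.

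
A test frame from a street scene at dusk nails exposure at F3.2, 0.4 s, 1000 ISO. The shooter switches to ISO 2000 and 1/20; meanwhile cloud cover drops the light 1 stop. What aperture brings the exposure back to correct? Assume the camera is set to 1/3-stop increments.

f/1.1

Scene light: 1 stop darker.
ISO: 1000 → 1250 → 1600 → 2000 — 1 stop higher (brighter).
Shutter speed: 0.4 → 0.3 → 1/4 → 1/5 → 1/6 → 1/8 → 1/10 → 1/13 → 1/15 → 1/20 — 3 stops faster (darker).
Net so far: 3 stops darker. Aperture: f/3.2 → f/2.8 → f/2.5 → f/2.2 → f/2 → f/1.8 → f/1.6 → f/1.4 → f/1.2 → f/1.1.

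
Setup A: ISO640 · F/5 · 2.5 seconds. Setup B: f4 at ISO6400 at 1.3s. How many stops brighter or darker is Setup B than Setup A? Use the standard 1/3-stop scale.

3 stops brighter

Aperture: f/5 → f/4.5 → f/4 — 2/3 stop larger aperture (brighter).
Shutter speed: 2.5 → 2 → 1.6 → 1.3 — 1 stop faster (darker).
ISO: 640 → 800 → 1000 → 1250 → 1600 → 2000 → 2500 → 3200 → 4000 → 5000 → 6400 — 3 1/3 stops raised (brighter).
Net: +2/3 −1 +3 1/3 = +3 stops.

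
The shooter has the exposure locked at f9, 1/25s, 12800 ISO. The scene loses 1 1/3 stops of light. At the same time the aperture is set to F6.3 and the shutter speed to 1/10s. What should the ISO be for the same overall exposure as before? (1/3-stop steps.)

ISO 6400

Scene light: 1 1/3 stops darker.
Aperture: f/9 → f/8 → f/7.1 → f/6.3 — 1 stop wider (brighter).
Shutter speed: 1/25 → 1/20 → 1/15 → 1/13 → 1/10 — 1 1/3 stops slower (brighter).
Net so far: 1 stop brighter. ISO: 12800 → 10000 → 8000 → 6400.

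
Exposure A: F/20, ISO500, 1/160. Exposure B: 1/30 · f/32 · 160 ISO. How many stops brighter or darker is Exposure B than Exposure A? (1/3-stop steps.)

Aperture: f/20 → f/22 → f/25 → f/29 → f/32 — 1 1/3 stops smaller aperture (darker).
Shutter speed: 1/160 → 1/125 → 1/100 → 1/80 → 1/60 → 1/50 → 1/40 → 1/30 — 2 1/3 stops slower (brighter).
ISO: 500 → 400 → 320 → 250 → 200 → 160 — 1 2/3 stops lower (darker).
Net: −1 1/3 +2 1/3 −1 2/3 = −2/3 stops.

2/3 stop darker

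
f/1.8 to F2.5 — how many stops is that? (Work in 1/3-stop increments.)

1 stop

f/1.8 → f/2 → f/2.2 → f/2.5 — count the steps: 3 third-stops = 1 stop.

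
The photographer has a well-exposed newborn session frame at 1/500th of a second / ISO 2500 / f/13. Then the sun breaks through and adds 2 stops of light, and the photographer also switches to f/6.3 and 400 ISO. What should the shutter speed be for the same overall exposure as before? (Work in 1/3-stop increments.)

1/1250s

Scene light: 2 stops brighter.
Aperture: f/13 → f/11 → f/10 → f/9 → f/8 → f/7.1 → f/6.3 — 2 stops larger aperture (brighter).
ISO: 2500 → 2000 → 1600 → 1250 → 1000 → 800 → 640 → 500 → 400 — 2 2/3 stops dropped (darker).
Net so far: 1 1/3 stops brighter. Shutter speed: 1/500 → 1/640 → 1/800 → 1/1000 → 1/1250.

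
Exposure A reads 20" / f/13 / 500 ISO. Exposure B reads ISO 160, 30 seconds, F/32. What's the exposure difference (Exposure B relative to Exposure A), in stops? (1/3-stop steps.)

Aperture: f/13 → f/14 → f/16 → f/18 → f/20 → f/22 → f/25 → f/29 → f/32 — 2 2/3 stops smaller aperture (darker).
Shutter speed: 20 → 25 → 30 — 2/3 stop longer (brighter).
ISO: 500 → 400 → 320 → 250 → 200 → 160 — 1 2/3 stops lower (darker).
Net: −2 2/3 +2/3 −1 2/3 = −3 2/3 stops.

3 2/3 stops darker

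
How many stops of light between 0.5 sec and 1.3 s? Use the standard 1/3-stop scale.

0.5 → 0.6 → 0.8 → 1 → 1.3 — count the steps: 4 third-stops = 1 1/3 stops.

1 1/3 stops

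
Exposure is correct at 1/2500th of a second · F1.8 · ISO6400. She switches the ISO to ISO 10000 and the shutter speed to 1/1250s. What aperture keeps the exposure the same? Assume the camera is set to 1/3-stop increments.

ISO: 6400 → 8000 → 10000 — 2/3 stop higher (brighter).
Shutter speed: 1/2500 → 1/2000 → 1/1600 → 1/1250 — 1 stop slower (brighter).
Net change so far: 1 2/3 stops brighter. Offset with the aperture: f/1.8 → f/2 → f/2.2 → f/2.5 → f/2.8 → f/3.2.

f/3.2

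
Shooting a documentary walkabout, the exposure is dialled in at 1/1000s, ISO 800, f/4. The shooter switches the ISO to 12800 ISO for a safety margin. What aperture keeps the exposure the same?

ISO: 800 → 1600 → 3200 → 6400 → 12800 — 4 stops raised (brighter).
Need 4 stops darker from the aperture: f/4 → f/5.6 → f/8 → f/11 → f/16.

f/16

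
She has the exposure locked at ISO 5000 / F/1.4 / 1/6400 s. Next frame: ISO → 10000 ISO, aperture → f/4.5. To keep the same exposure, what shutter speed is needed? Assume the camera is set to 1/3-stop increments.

1/1250s

ISO: 5000 → 6400 → 8000 → 10000 — 1 stop raised (brighter).
Aperture: f/1.4 → f/1.6 → f/1.8 → f/2 → f/2.2 → f/2.5 → f/2.8 → f/3.2 → f/3.5 → f/4 → f/4.5 — 3 1/3 stops narrower (darker).
Net change so far: 2 1/3 stops darker. Offset with the shutter speed: 1/6400 → 1/5000 → 1/4000 → 1/3200 → 1/2500 → 1/2000 → 1/1600 → 1/1250.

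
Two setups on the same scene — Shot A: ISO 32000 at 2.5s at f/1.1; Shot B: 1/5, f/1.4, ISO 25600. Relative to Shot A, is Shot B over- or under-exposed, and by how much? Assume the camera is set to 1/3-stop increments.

Aperture: f/1.1 → f/1.2 → f/1.4 — 2/3 stop stopped down (darker).
Shutter speed: 2.5 → 2 → 1.6 → 1.3 → 1 → 0.8 → 0.6 → 0.5 → 0.4 → 0.3 → 1/4 → 1/5 — 3 2/3 stops faster (darker).
ISO: 32000 → 25600 — 1/3 stop lower (darker).
Net: −2/3 −3 2/3 −1/3 = −4 2/3 stops.

4 2/3 stops darker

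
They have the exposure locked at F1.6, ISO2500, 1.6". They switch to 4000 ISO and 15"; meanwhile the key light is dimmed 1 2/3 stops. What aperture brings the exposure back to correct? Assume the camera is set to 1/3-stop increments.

f/3.5

Scene light: 1 2/3 stops darker.
ISO: 2500 → 3200 → 4000 — 2/3 stop higher (brighter).
Shutter speed: 1.6 → 2 → 2.5 → 3.2 → 4 → 5 → 6 → 8 → 10 → 13 → 15 — 3 1/3 stops slower (brighter).
Net so far: 2 1/3 stops brighter. Aperture: f/1.6 → f/1.8 → f/2 → f/2.2 → f/2.5 → f/2.8 → f/3.2 → f/3.5.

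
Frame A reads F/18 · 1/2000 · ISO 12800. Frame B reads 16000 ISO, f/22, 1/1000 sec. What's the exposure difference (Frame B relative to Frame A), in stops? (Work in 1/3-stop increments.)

2/3 stop brighter

Aperture: f/18 → f/20 → f/22 — 2/3 stop stopped down (darker).
Shutter speed: 1/2000 → 1/1600 → 1/1250 → 1/1000 — 1 stop slower (brighter).
ISO: 12800 → 16000 — 1/3 stop raised (brighter).
Net: −2/3 +1 +1/3 = +2/3 stops.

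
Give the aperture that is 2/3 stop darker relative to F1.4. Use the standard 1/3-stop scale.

f/1.8

Aperture: f/1.4 → f/1.6 → f/1.8 — 2/3 stop narrower (darker).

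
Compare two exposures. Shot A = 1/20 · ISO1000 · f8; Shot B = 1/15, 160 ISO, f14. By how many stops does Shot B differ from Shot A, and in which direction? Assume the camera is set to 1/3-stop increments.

Aperture: f/8 → f/9 → f/10 → f/11 → f/13 → f/14 — 1 2/3 stops smaller aperture (darker).
Shutter speed: 1/20 → 1/15 — 1/3 stop longer (brighter).
ISO: 1000 → 800 → 640 → 500 → 400 → 320 → 250 → 200 → 160 — 2 2/3 stops lower (darker).
Net: −1 2/3 +1/3 −2 2/3 = −4 stops.

4 stops darker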